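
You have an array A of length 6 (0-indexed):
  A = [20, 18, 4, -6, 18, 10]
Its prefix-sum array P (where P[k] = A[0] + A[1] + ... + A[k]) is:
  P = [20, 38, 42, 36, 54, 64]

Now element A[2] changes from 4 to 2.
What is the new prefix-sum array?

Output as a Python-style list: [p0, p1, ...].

Answer: [20, 38, 40, 34, 52, 62]

Derivation:
Change: A[2] 4 -> 2, delta = -2
P[k] for k < 2: unchanged (A[2] not included)
P[k] for k >= 2: shift by delta = -2
  P[0] = 20 + 0 = 20
  P[1] = 38 + 0 = 38
  P[2] = 42 + -2 = 40
  P[3] = 36 + -2 = 34
  P[4] = 54 + -2 = 52
  P[5] = 64 + -2 = 62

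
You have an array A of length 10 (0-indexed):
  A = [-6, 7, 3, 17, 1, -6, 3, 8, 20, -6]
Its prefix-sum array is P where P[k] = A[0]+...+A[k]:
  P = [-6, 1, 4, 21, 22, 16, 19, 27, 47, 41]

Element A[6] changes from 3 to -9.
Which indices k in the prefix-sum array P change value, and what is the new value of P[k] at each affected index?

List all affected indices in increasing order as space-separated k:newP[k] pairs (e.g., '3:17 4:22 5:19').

P[k] = A[0] + ... + A[k]
P[k] includes A[6] iff k >= 6
Affected indices: 6, 7, ..., 9; delta = -12
  P[6]: 19 + -12 = 7
  P[7]: 27 + -12 = 15
  P[8]: 47 + -12 = 35
  P[9]: 41 + -12 = 29

Answer: 6:7 7:15 8:35 9:29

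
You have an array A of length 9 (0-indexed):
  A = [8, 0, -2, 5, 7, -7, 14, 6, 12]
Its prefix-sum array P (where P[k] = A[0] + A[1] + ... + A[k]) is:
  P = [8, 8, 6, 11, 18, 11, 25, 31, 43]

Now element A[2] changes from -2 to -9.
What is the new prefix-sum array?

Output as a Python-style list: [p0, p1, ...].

Change: A[2] -2 -> -9, delta = -7
P[k] for k < 2: unchanged (A[2] not included)
P[k] for k >= 2: shift by delta = -7
  P[0] = 8 + 0 = 8
  P[1] = 8 + 0 = 8
  P[2] = 6 + -7 = -1
  P[3] = 11 + -7 = 4
  P[4] = 18 + -7 = 11
  P[5] = 11 + -7 = 4
  P[6] = 25 + -7 = 18
  P[7] = 31 + -7 = 24
  P[8] = 43 + -7 = 36

Answer: [8, 8, -1, 4, 11, 4, 18, 24, 36]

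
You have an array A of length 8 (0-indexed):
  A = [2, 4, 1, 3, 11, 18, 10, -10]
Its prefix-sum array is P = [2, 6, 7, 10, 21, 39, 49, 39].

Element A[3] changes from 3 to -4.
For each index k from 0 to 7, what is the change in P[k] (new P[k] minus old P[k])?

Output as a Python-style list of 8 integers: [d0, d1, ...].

Element change: A[3] 3 -> -4, delta = -7
For k < 3: P[k] unchanged, delta_P[k] = 0
For k >= 3: P[k] shifts by exactly -7
Delta array: [0, 0, 0, -7, -7, -7, -7, -7]

Answer: [0, 0, 0, -7, -7, -7, -7, -7]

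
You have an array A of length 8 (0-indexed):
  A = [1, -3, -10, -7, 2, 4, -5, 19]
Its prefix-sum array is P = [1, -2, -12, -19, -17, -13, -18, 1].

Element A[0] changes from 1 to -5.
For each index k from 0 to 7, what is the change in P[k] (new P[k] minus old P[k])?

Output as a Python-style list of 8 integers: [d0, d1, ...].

Answer: [-6, -6, -6, -6, -6, -6, -6, -6]

Derivation:
Element change: A[0] 1 -> -5, delta = -6
For k < 0: P[k] unchanged, delta_P[k] = 0
For k >= 0: P[k] shifts by exactly -6
Delta array: [-6, -6, -6, -6, -6, -6, -6, -6]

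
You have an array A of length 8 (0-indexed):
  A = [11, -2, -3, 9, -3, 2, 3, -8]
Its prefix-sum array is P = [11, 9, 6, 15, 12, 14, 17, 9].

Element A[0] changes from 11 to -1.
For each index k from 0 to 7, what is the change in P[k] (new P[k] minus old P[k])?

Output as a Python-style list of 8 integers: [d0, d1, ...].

Answer: [-12, -12, -12, -12, -12, -12, -12, -12]

Derivation:
Element change: A[0] 11 -> -1, delta = -12
For k < 0: P[k] unchanged, delta_P[k] = 0
For k >= 0: P[k] shifts by exactly -12
Delta array: [-12, -12, -12, -12, -12, -12, -12, -12]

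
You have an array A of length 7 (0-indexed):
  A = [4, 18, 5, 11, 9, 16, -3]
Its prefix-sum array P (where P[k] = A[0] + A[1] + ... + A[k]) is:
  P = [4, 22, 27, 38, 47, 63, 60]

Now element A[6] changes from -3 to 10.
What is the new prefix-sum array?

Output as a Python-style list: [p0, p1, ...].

Answer: [4, 22, 27, 38, 47, 63, 73]

Derivation:
Change: A[6] -3 -> 10, delta = 13
P[k] for k < 6: unchanged (A[6] not included)
P[k] for k >= 6: shift by delta = 13
  P[0] = 4 + 0 = 4
  P[1] = 22 + 0 = 22
  P[2] = 27 + 0 = 27
  P[3] = 38 + 0 = 38
  P[4] = 47 + 0 = 47
  P[5] = 63 + 0 = 63
  P[6] = 60 + 13 = 73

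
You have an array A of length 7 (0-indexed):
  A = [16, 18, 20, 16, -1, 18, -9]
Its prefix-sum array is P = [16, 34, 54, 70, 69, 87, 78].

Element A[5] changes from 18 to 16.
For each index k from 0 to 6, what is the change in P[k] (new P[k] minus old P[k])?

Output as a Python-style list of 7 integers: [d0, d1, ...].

Answer: [0, 0, 0, 0, 0, -2, -2]

Derivation:
Element change: A[5] 18 -> 16, delta = -2
For k < 5: P[k] unchanged, delta_P[k] = 0
For k >= 5: P[k] shifts by exactly -2
Delta array: [0, 0, 0, 0, 0, -2, -2]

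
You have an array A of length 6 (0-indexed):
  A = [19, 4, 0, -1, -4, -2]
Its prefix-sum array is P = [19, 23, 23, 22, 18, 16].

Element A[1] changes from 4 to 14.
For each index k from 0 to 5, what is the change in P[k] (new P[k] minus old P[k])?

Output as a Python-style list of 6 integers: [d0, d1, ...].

Answer: [0, 10, 10, 10, 10, 10]

Derivation:
Element change: A[1] 4 -> 14, delta = 10
For k < 1: P[k] unchanged, delta_P[k] = 0
For k >= 1: P[k] shifts by exactly 10
Delta array: [0, 10, 10, 10, 10, 10]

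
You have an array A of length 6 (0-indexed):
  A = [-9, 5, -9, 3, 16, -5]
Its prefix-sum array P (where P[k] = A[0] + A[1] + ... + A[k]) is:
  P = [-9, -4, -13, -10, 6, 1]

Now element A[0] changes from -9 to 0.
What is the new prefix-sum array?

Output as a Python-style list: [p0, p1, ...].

Answer: [0, 5, -4, -1, 15, 10]

Derivation:
Change: A[0] -9 -> 0, delta = 9
P[k] for k < 0: unchanged (A[0] not included)
P[k] for k >= 0: shift by delta = 9
  P[0] = -9 + 9 = 0
  P[1] = -4 + 9 = 5
  P[2] = -13 + 9 = -4
  P[3] = -10 + 9 = -1
  P[4] = 6 + 9 = 15
  P[5] = 1 + 9 = 10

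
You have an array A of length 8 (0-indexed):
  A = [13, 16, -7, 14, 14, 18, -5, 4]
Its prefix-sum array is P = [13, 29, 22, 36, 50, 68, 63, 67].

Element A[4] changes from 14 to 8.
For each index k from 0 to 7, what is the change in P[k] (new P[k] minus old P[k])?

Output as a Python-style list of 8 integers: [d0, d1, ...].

Answer: [0, 0, 0, 0, -6, -6, -6, -6]

Derivation:
Element change: A[4] 14 -> 8, delta = -6
For k < 4: P[k] unchanged, delta_P[k] = 0
For k >= 4: P[k] shifts by exactly -6
Delta array: [0, 0, 0, 0, -6, -6, -6, -6]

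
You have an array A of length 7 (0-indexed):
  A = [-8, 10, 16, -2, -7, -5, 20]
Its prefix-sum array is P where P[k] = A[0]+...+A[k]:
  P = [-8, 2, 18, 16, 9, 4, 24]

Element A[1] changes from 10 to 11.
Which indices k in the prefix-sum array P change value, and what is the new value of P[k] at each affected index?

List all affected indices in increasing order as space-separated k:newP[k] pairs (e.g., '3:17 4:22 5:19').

P[k] = A[0] + ... + A[k]
P[k] includes A[1] iff k >= 1
Affected indices: 1, 2, ..., 6; delta = 1
  P[1]: 2 + 1 = 3
  P[2]: 18 + 1 = 19
  P[3]: 16 + 1 = 17
  P[4]: 9 + 1 = 10
  P[5]: 4 + 1 = 5
  P[6]: 24 + 1 = 25

Answer: 1:3 2:19 3:17 4:10 5:5 6:25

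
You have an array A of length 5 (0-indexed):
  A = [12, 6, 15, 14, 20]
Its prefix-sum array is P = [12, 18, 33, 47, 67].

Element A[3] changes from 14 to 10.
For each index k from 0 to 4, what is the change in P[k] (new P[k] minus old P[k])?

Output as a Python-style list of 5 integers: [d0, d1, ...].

Answer: [0, 0, 0, -4, -4]

Derivation:
Element change: A[3] 14 -> 10, delta = -4
For k < 3: P[k] unchanged, delta_P[k] = 0
For k >= 3: P[k] shifts by exactly -4
Delta array: [0, 0, 0, -4, -4]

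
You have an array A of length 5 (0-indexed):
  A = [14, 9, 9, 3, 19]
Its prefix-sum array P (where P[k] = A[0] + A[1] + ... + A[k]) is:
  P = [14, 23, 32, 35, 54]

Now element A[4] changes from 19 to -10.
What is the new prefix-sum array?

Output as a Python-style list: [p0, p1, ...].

Answer: [14, 23, 32, 35, 25]

Derivation:
Change: A[4] 19 -> -10, delta = -29
P[k] for k < 4: unchanged (A[4] not included)
P[k] for k >= 4: shift by delta = -29
  P[0] = 14 + 0 = 14
  P[1] = 23 + 0 = 23
  P[2] = 32 + 0 = 32
  P[3] = 35 + 0 = 35
  P[4] = 54 + -29 = 25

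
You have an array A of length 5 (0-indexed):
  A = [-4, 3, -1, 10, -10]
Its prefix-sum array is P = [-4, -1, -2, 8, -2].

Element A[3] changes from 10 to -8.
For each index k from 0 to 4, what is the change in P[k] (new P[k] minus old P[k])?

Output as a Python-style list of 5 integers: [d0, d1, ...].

Element change: A[3] 10 -> -8, delta = -18
For k < 3: P[k] unchanged, delta_P[k] = 0
For k >= 3: P[k] shifts by exactly -18
Delta array: [0, 0, 0, -18, -18]

Answer: [0, 0, 0, -18, -18]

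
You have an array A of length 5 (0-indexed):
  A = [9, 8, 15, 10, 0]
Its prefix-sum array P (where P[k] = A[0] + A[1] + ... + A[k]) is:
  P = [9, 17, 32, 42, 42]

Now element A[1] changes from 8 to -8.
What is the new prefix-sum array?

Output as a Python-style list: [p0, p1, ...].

Answer: [9, 1, 16, 26, 26]

Derivation:
Change: A[1] 8 -> -8, delta = -16
P[k] for k < 1: unchanged (A[1] not included)
P[k] for k >= 1: shift by delta = -16
  P[0] = 9 + 0 = 9
  P[1] = 17 + -16 = 1
  P[2] = 32 + -16 = 16
  P[3] = 42 + -16 = 26
  P[4] = 42 + -16 = 26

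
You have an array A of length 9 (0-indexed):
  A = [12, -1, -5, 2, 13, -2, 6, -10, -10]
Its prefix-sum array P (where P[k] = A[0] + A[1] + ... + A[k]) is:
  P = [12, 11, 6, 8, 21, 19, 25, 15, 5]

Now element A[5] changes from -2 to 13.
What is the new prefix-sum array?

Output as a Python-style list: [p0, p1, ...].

Change: A[5] -2 -> 13, delta = 15
P[k] for k < 5: unchanged (A[5] not included)
P[k] for k >= 5: shift by delta = 15
  P[0] = 12 + 0 = 12
  P[1] = 11 + 0 = 11
  P[2] = 6 + 0 = 6
  P[3] = 8 + 0 = 8
  P[4] = 21 + 0 = 21
  P[5] = 19 + 15 = 34
  P[6] = 25 + 15 = 40
  P[7] = 15 + 15 = 30
  P[8] = 5 + 15 = 20

Answer: [12, 11, 6, 8, 21, 34, 40, 30, 20]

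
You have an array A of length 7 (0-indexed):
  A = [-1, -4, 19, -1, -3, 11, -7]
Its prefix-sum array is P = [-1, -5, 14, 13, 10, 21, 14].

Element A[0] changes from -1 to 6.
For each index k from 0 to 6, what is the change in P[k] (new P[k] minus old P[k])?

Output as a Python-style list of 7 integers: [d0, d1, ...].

Element change: A[0] -1 -> 6, delta = 7
For k < 0: P[k] unchanged, delta_P[k] = 0
For k >= 0: P[k] shifts by exactly 7
Delta array: [7, 7, 7, 7, 7, 7, 7]

Answer: [7, 7, 7, 7, 7, 7, 7]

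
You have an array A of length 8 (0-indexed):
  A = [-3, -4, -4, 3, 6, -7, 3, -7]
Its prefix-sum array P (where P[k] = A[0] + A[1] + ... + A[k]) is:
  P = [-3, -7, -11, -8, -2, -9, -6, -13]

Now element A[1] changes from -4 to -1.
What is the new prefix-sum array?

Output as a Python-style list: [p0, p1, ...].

Change: A[1] -4 -> -1, delta = 3
P[k] for k < 1: unchanged (A[1] not included)
P[k] for k >= 1: shift by delta = 3
  P[0] = -3 + 0 = -3
  P[1] = -7 + 3 = -4
  P[2] = -11 + 3 = -8
  P[3] = -8 + 3 = -5
  P[4] = -2 + 3 = 1
  P[5] = -9 + 3 = -6
  P[6] = -6 + 3 = -3
  P[7] = -13 + 3 = -10

Answer: [-3, -4, -8, -5, 1, -6, -3, -10]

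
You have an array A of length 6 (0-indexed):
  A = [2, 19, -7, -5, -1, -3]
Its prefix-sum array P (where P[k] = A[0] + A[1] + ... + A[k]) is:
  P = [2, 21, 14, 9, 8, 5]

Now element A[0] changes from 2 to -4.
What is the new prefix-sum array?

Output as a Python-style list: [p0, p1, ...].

Answer: [-4, 15, 8, 3, 2, -1]

Derivation:
Change: A[0] 2 -> -4, delta = -6
P[k] for k < 0: unchanged (A[0] not included)
P[k] for k >= 0: shift by delta = -6
  P[0] = 2 + -6 = -4
  P[1] = 21 + -6 = 15
  P[2] = 14 + -6 = 8
  P[3] = 9 + -6 = 3
  P[4] = 8 + -6 = 2
  P[5] = 5 + -6 = -1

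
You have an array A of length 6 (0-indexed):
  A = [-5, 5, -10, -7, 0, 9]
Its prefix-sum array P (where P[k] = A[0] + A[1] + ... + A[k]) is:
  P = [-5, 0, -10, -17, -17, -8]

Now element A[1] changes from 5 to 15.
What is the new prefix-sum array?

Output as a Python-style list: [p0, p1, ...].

Answer: [-5, 10, 0, -7, -7, 2]

Derivation:
Change: A[1] 5 -> 15, delta = 10
P[k] for k < 1: unchanged (A[1] not included)
P[k] for k >= 1: shift by delta = 10
  P[0] = -5 + 0 = -5
  P[1] = 0 + 10 = 10
  P[2] = -10 + 10 = 0
  P[3] = -17 + 10 = -7
  P[4] = -17 + 10 = -7
  P[5] = -8 + 10 = 2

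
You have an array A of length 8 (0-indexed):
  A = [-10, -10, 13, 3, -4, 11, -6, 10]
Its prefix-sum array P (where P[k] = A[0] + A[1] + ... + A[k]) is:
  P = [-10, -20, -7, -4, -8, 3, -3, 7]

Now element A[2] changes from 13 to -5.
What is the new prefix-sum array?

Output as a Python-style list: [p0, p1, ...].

Change: A[2] 13 -> -5, delta = -18
P[k] for k < 2: unchanged (A[2] not included)
P[k] for k >= 2: shift by delta = -18
  P[0] = -10 + 0 = -10
  P[1] = -20 + 0 = -20
  P[2] = -7 + -18 = -25
  P[3] = -4 + -18 = -22
  P[4] = -8 + -18 = -26
  P[5] = 3 + -18 = -15
  P[6] = -3 + -18 = -21
  P[7] = 7 + -18 = -11

Answer: [-10, -20, -25, -22, -26, -15, -21, -11]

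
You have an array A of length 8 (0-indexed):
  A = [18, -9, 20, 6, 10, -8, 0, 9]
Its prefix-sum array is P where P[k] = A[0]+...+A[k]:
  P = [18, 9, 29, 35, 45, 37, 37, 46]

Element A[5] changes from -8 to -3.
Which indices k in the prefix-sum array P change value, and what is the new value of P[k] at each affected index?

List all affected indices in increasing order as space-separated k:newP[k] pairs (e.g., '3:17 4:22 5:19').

P[k] = A[0] + ... + A[k]
P[k] includes A[5] iff k >= 5
Affected indices: 5, 6, ..., 7; delta = 5
  P[5]: 37 + 5 = 42
  P[6]: 37 + 5 = 42
  P[7]: 46 + 5 = 51

Answer: 5:42 6:42 7:51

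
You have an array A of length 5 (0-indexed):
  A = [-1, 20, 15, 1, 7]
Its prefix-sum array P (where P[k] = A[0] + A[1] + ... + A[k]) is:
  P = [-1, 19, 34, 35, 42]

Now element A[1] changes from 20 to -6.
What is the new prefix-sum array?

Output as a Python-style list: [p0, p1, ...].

Change: A[1] 20 -> -6, delta = -26
P[k] for k < 1: unchanged (A[1] not included)
P[k] for k >= 1: shift by delta = -26
  P[0] = -1 + 0 = -1
  P[1] = 19 + -26 = -7
  P[2] = 34 + -26 = 8
  P[3] = 35 + -26 = 9
  P[4] = 42 + -26 = 16

Answer: [-1, -7, 8, 9, 16]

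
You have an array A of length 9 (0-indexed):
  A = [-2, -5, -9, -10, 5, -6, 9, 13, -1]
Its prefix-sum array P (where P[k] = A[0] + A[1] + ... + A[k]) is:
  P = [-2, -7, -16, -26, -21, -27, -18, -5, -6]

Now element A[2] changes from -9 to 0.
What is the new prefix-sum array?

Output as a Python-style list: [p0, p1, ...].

Change: A[2] -9 -> 0, delta = 9
P[k] for k < 2: unchanged (A[2] not included)
P[k] for k >= 2: shift by delta = 9
  P[0] = -2 + 0 = -2
  P[1] = -7 + 0 = -7
  P[2] = -16 + 9 = -7
  P[3] = -26 + 9 = -17
  P[4] = -21 + 9 = -12
  P[5] = -27 + 9 = -18
  P[6] = -18 + 9 = -9
  P[7] = -5 + 9 = 4
  P[8] = -6 + 9 = 3

Answer: [-2, -7, -7, -17, -12, -18, -9, 4, 3]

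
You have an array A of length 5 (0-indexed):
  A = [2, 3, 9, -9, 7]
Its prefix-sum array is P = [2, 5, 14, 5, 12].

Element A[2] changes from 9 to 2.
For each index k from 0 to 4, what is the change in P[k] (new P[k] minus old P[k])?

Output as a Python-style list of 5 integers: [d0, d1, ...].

Answer: [0, 0, -7, -7, -7]

Derivation:
Element change: A[2] 9 -> 2, delta = -7
For k < 2: P[k] unchanged, delta_P[k] = 0
For k >= 2: P[k] shifts by exactly -7
Delta array: [0, 0, -7, -7, -7]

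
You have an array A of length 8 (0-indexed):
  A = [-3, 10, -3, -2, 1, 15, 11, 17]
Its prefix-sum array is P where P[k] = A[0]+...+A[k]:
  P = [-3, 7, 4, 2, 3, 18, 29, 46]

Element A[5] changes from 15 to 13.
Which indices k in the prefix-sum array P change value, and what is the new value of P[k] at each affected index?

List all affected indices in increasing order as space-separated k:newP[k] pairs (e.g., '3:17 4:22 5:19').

P[k] = A[0] + ... + A[k]
P[k] includes A[5] iff k >= 5
Affected indices: 5, 6, ..., 7; delta = -2
  P[5]: 18 + -2 = 16
  P[6]: 29 + -2 = 27
  P[7]: 46 + -2 = 44

Answer: 5:16 6:27 7:44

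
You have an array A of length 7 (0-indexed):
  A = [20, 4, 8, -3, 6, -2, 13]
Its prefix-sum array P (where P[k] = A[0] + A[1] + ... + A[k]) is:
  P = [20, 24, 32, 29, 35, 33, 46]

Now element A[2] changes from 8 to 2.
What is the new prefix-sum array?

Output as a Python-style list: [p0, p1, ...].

Answer: [20, 24, 26, 23, 29, 27, 40]

Derivation:
Change: A[2] 8 -> 2, delta = -6
P[k] for k < 2: unchanged (A[2] not included)
P[k] for k >= 2: shift by delta = -6
  P[0] = 20 + 0 = 20
  P[1] = 24 + 0 = 24
  P[2] = 32 + -6 = 26
  P[3] = 29 + -6 = 23
  P[4] = 35 + -6 = 29
  P[5] = 33 + -6 = 27
  P[6] = 46 + -6 = 40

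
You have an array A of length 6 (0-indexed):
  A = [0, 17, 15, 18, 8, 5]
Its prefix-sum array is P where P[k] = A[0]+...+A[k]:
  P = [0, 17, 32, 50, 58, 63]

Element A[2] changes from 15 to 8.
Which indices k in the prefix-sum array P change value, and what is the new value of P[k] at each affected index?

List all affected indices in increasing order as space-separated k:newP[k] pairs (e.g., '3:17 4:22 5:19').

Answer: 2:25 3:43 4:51 5:56

Derivation:
P[k] = A[0] + ... + A[k]
P[k] includes A[2] iff k >= 2
Affected indices: 2, 3, ..., 5; delta = -7
  P[2]: 32 + -7 = 25
  P[3]: 50 + -7 = 43
  P[4]: 58 + -7 = 51
  P[5]: 63 + -7 = 56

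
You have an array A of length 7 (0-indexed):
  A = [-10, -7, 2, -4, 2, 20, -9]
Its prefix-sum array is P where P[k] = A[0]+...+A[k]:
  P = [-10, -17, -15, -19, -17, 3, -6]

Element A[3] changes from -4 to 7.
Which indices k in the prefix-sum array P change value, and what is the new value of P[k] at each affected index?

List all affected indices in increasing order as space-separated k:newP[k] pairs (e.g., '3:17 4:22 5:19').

P[k] = A[0] + ... + A[k]
P[k] includes A[3] iff k >= 3
Affected indices: 3, 4, ..., 6; delta = 11
  P[3]: -19 + 11 = -8
  P[4]: -17 + 11 = -6
  P[5]: 3 + 11 = 14
  P[6]: -6 + 11 = 5

Answer: 3:-8 4:-6 5:14 6:5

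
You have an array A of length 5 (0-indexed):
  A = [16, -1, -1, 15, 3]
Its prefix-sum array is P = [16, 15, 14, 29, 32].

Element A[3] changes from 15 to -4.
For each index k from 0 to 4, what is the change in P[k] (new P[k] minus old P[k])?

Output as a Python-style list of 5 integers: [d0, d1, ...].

Answer: [0, 0, 0, -19, -19]

Derivation:
Element change: A[3] 15 -> -4, delta = -19
For k < 3: P[k] unchanged, delta_P[k] = 0
For k >= 3: P[k] shifts by exactly -19
Delta array: [0, 0, 0, -19, -19]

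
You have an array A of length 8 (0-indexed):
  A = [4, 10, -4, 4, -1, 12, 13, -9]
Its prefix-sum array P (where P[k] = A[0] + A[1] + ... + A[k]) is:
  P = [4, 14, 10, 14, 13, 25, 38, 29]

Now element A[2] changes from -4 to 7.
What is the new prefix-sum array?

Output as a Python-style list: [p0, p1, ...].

Answer: [4, 14, 21, 25, 24, 36, 49, 40]

Derivation:
Change: A[2] -4 -> 7, delta = 11
P[k] for k < 2: unchanged (A[2] not included)
P[k] for k >= 2: shift by delta = 11
  P[0] = 4 + 0 = 4
  P[1] = 14 + 0 = 14
  P[2] = 10 + 11 = 21
  P[3] = 14 + 11 = 25
  P[4] = 13 + 11 = 24
  P[5] = 25 + 11 = 36
  P[6] = 38 + 11 = 49
  P[7] = 29 + 11 = 40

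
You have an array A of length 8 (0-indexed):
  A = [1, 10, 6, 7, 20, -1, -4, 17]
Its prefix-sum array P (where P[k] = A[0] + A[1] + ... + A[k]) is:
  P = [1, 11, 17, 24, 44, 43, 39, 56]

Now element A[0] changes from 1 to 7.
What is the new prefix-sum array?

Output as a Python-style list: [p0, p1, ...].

Answer: [7, 17, 23, 30, 50, 49, 45, 62]

Derivation:
Change: A[0] 1 -> 7, delta = 6
P[k] for k < 0: unchanged (A[0] not included)
P[k] for k >= 0: shift by delta = 6
  P[0] = 1 + 6 = 7
  P[1] = 11 + 6 = 17
  P[2] = 17 + 6 = 23
  P[3] = 24 + 6 = 30
  P[4] = 44 + 6 = 50
  P[5] = 43 + 6 = 49
  P[6] = 39 + 6 = 45
  P[7] = 56 + 6 = 62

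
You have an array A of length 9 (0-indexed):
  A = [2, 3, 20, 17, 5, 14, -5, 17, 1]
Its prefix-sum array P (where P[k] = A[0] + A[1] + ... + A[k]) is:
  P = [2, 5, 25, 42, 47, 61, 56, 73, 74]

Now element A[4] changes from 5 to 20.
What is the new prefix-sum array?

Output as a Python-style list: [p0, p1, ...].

Answer: [2, 5, 25, 42, 62, 76, 71, 88, 89]

Derivation:
Change: A[4] 5 -> 20, delta = 15
P[k] for k < 4: unchanged (A[4] not included)
P[k] for k >= 4: shift by delta = 15
  P[0] = 2 + 0 = 2
  P[1] = 5 + 0 = 5
  P[2] = 25 + 0 = 25
  P[3] = 42 + 0 = 42
  P[4] = 47 + 15 = 62
  P[5] = 61 + 15 = 76
  P[6] = 56 + 15 = 71
  P[7] = 73 + 15 = 88
  P[8] = 74 + 15 = 89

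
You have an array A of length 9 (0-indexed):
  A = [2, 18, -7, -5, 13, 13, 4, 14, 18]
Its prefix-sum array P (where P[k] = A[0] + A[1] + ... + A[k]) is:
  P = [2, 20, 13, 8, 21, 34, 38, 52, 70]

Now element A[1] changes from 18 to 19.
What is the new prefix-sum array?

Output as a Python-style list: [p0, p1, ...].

Answer: [2, 21, 14, 9, 22, 35, 39, 53, 71]

Derivation:
Change: A[1] 18 -> 19, delta = 1
P[k] for k < 1: unchanged (A[1] not included)
P[k] for k >= 1: shift by delta = 1
  P[0] = 2 + 0 = 2
  P[1] = 20 + 1 = 21
  P[2] = 13 + 1 = 14
  P[3] = 8 + 1 = 9
  P[4] = 21 + 1 = 22
  P[5] = 34 + 1 = 35
  P[6] = 38 + 1 = 39
  P[7] = 52 + 1 = 53
  P[8] = 70 + 1 = 71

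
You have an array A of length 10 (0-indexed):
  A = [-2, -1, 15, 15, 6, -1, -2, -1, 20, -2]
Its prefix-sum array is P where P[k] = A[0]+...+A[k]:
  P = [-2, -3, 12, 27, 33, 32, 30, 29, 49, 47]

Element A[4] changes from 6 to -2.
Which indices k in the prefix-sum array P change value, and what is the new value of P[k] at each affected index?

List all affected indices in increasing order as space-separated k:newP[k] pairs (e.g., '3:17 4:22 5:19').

Answer: 4:25 5:24 6:22 7:21 8:41 9:39

Derivation:
P[k] = A[0] + ... + A[k]
P[k] includes A[4] iff k >= 4
Affected indices: 4, 5, ..., 9; delta = -8
  P[4]: 33 + -8 = 25
  P[5]: 32 + -8 = 24
  P[6]: 30 + -8 = 22
  P[7]: 29 + -8 = 21
  P[8]: 49 + -8 = 41
  P[9]: 47 + -8 = 39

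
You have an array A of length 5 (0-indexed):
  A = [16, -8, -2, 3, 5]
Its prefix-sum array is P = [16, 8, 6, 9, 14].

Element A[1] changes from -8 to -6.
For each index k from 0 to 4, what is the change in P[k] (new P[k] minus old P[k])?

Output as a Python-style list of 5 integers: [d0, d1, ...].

Element change: A[1] -8 -> -6, delta = 2
For k < 1: P[k] unchanged, delta_P[k] = 0
For k >= 1: P[k] shifts by exactly 2
Delta array: [0, 2, 2, 2, 2]

Answer: [0, 2, 2, 2, 2]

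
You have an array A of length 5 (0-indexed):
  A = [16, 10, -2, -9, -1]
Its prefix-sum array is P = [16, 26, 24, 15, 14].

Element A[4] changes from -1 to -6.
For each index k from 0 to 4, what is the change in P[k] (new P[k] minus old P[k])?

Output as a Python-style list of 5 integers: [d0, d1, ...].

Answer: [0, 0, 0, 0, -5]

Derivation:
Element change: A[4] -1 -> -6, delta = -5
For k < 4: P[k] unchanged, delta_P[k] = 0
For k >= 4: P[k] shifts by exactly -5
Delta array: [0, 0, 0, 0, -5]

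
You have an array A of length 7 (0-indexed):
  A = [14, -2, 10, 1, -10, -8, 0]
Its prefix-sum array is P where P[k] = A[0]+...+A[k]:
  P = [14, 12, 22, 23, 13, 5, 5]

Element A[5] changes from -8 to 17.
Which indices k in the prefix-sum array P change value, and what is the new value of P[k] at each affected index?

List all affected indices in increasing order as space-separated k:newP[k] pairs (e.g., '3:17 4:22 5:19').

P[k] = A[0] + ... + A[k]
P[k] includes A[5] iff k >= 5
Affected indices: 5, 6, ..., 6; delta = 25
  P[5]: 5 + 25 = 30
  P[6]: 5 + 25 = 30

Answer: 5:30 6:30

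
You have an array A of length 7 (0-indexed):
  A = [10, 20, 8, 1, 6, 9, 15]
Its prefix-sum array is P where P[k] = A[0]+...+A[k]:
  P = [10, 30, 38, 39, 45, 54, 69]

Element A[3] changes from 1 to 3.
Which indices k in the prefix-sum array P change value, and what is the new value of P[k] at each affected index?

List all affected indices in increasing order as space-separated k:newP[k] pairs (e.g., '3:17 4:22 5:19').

Answer: 3:41 4:47 5:56 6:71

Derivation:
P[k] = A[0] + ... + A[k]
P[k] includes A[3] iff k >= 3
Affected indices: 3, 4, ..., 6; delta = 2
  P[3]: 39 + 2 = 41
  P[4]: 45 + 2 = 47
  P[5]: 54 + 2 = 56
  P[6]: 69 + 2 = 71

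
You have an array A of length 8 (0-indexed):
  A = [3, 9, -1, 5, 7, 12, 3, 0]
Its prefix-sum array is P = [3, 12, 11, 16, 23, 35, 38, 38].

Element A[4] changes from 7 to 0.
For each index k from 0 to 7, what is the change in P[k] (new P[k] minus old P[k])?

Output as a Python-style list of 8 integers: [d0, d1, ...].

Answer: [0, 0, 0, 0, -7, -7, -7, -7]

Derivation:
Element change: A[4] 7 -> 0, delta = -7
For k < 4: P[k] unchanged, delta_P[k] = 0
For k >= 4: P[k] shifts by exactly -7
Delta array: [0, 0, 0, 0, -7, -7, -7, -7]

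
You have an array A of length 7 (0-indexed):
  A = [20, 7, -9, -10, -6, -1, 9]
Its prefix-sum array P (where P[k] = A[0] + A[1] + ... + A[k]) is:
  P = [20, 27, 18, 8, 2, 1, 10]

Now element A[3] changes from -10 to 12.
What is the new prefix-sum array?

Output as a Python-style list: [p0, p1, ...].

Change: A[3] -10 -> 12, delta = 22
P[k] for k < 3: unchanged (A[3] not included)
P[k] for k >= 3: shift by delta = 22
  P[0] = 20 + 0 = 20
  P[1] = 27 + 0 = 27
  P[2] = 18 + 0 = 18
  P[3] = 8 + 22 = 30
  P[4] = 2 + 22 = 24
  P[5] = 1 + 22 = 23
  P[6] = 10 + 22 = 32

Answer: [20, 27, 18, 30, 24, 23, 32]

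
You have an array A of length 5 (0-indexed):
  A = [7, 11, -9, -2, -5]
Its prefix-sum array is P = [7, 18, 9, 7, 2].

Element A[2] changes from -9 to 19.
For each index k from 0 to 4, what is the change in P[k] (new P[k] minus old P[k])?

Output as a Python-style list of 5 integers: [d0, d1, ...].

Answer: [0, 0, 28, 28, 28]

Derivation:
Element change: A[2] -9 -> 19, delta = 28
For k < 2: P[k] unchanged, delta_P[k] = 0
For k >= 2: P[k] shifts by exactly 28
Delta array: [0, 0, 28, 28, 28]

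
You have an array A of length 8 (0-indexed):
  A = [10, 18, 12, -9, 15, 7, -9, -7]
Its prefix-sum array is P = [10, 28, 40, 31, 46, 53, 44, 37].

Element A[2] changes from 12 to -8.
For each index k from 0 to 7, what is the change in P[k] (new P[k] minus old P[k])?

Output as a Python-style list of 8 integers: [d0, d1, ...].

Answer: [0, 0, -20, -20, -20, -20, -20, -20]

Derivation:
Element change: A[2] 12 -> -8, delta = -20
For k < 2: P[k] unchanged, delta_P[k] = 0
For k >= 2: P[k] shifts by exactly -20
Delta array: [0, 0, -20, -20, -20, -20, -20, -20]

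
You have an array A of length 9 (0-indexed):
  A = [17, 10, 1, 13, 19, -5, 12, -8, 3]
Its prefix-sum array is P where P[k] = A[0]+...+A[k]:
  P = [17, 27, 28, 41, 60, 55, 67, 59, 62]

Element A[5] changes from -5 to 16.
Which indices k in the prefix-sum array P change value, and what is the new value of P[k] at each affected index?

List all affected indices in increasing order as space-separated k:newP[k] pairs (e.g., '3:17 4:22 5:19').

Answer: 5:76 6:88 7:80 8:83

Derivation:
P[k] = A[0] + ... + A[k]
P[k] includes A[5] iff k >= 5
Affected indices: 5, 6, ..., 8; delta = 21
  P[5]: 55 + 21 = 76
  P[6]: 67 + 21 = 88
  P[7]: 59 + 21 = 80
  P[8]: 62 + 21 = 83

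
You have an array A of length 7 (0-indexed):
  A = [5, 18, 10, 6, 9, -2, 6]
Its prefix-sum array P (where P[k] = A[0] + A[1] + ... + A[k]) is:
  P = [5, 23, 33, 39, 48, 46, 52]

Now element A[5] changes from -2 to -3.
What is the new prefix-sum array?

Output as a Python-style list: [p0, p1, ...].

Answer: [5, 23, 33, 39, 48, 45, 51]

Derivation:
Change: A[5] -2 -> -3, delta = -1
P[k] for k < 5: unchanged (A[5] not included)
P[k] for k >= 5: shift by delta = -1
  P[0] = 5 + 0 = 5
  P[1] = 23 + 0 = 23
  P[2] = 33 + 0 = 33
  P[3] = 39 + 0 = 39
  P[4] = 48 + 0 = 48
  P[5] = 46 + -1 = 45
  P[6] = 52 + -1 = 51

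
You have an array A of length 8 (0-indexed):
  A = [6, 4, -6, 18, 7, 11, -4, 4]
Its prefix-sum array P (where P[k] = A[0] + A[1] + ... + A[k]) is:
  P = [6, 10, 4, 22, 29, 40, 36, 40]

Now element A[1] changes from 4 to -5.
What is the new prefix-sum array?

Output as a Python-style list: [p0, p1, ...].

Answer: [6, 1, -5, 13, 20, 31, 27, 31]

Derivation:
Change: A[1] 4 -> -5, delta = -9
P[k] for k < 1: unchanged (A[1] not included)
P[k] for k >= 1: shift by delta = -9
  P[0] = 6 + 0 = 6
  P[1] = 10 + -9 = 1
  P[2] = 4 + -9 = -5
  P[3] = 22 + -9 = 13
  P[4] = 29 + -9 = 20
  P[5] = 40 + -9 = 31
  P[6] = 36 + -9 = 27
  P[7] = 40 + -9 = 31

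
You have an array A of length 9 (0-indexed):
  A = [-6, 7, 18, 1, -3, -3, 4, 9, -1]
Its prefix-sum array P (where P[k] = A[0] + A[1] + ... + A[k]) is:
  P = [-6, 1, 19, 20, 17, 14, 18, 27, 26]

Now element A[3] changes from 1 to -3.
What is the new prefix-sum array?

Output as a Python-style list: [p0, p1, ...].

Change: A[3] 1 -> -3, delta = -4
P[k] for k < 3: unchanged (A[3] not included)
P[k] for k >= 3: shift by delta = -4
  P[0] = -6 + 0 = -6
  P[1] = 1 + 0 = 1
  P[2] = 19 + 0 = 19
  P[3] = 20 + -4 = 16
  P[4] = 17 + -4 = 13
  P[5] = 14 + -4 = 10
  P[6] = 18 + -4 = 14
  P[7] = 27 + -4 = 23
  P[8] = 26 + -4 = 22

Answer: [-6, 1, 19, 16, 13, 10, 14, 23, 22]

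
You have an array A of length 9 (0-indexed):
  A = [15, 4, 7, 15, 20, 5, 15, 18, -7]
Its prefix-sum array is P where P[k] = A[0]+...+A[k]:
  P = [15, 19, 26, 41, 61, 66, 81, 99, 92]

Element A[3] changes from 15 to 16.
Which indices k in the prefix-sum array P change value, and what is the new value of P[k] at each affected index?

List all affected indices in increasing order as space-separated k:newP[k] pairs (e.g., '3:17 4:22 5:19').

Answer: 3:42 4:62 5:67 6:82 7:100 8:93

Derivation:
P[k] = A[0] + ... + A[k]
P[k] includes A[3] iff k >= 3
Affected indices: 3, 4, ..., 8; delta = 1
  P[3]: 41 + 1 = 42
  P[4]: 61 + 1 = 62
  P[5]: 66 + 1 = 67
  P[6]: 81 + 1 = 82
  P[7]: 99 + 1 = 100
  P[8]: 92 + 1 = 93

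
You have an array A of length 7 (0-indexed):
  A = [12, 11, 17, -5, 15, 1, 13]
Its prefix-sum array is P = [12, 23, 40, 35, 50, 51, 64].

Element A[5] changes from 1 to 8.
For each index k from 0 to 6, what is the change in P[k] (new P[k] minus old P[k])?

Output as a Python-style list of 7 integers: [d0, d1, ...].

Element change: A[5] 1 -> 8, delta = 7
For k < 5: P[k] unchanged, delta_P[k] = 0
For k >= 5: P[k] shifts by exactly 7
Delta array: [0, 0, 0, 0, 0, 7, 7]

Answer: [0, 0, 0, 0, 0, 7, 7]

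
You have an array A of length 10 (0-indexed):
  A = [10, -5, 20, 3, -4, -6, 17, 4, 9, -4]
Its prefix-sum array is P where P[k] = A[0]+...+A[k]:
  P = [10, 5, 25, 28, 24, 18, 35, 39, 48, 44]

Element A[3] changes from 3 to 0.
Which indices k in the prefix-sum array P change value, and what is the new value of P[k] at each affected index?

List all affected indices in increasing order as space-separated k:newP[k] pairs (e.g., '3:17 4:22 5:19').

Answer: 3:25 4:21 5:15 6:32 7:36 8:45 9:41

Derivation:
P[k] = A[0] + ... + A[k]
P[k] includes A[3] iff k >= 3
Affected indices: 3, 4, ..., 9; delta = -3
  P[3]: 28 + -3 = 25
  P[4]: 24 + -3 = 21
  P[5]: 18 + -3 = 15
  P[6]: 35 + -3 = 32
  P[7]: 39 + -3 = 36
  P[8]: 48 + -3 = 45
  P[9]: 44 + -3 = 41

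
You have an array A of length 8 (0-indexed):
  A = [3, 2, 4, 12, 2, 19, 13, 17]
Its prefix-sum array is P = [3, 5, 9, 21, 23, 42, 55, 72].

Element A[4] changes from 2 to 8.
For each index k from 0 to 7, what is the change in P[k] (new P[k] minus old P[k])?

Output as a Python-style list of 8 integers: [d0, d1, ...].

Answer: [0, 0, 0, 0, 6, 6, 6, 6]

Derivation:
Element change: A[4] 2 -> 8, delta = 6
For k < 4: P[k] unchanged, delta_P[k] = 0
For k >= 4: P[k] shifts by exactly 6
Delta array: [0, 0, 0, 0, 6, 6, 6, 6]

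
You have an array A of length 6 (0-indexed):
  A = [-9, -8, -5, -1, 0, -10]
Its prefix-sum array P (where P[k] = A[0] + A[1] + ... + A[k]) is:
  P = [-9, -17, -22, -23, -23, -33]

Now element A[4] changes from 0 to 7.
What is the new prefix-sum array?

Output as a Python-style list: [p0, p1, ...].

Change: A[4] 0 -> 7, delta = 7
P[k] for k < 4: unchanged (A[4] not included)
P[k] for k >= 4: shift by delta = 7
  P[0] = -9 + 0 = -9
  P[1] = -17 + 0 = -17
  P[2] = -22 + 0 = -22
  P[3] = -23 + 0 = -23
  P[4] = -23 + 7 = -16
  P[5] = -33 + 7 = -26

Answer: [-9, -17, -22, -23, -16, -26]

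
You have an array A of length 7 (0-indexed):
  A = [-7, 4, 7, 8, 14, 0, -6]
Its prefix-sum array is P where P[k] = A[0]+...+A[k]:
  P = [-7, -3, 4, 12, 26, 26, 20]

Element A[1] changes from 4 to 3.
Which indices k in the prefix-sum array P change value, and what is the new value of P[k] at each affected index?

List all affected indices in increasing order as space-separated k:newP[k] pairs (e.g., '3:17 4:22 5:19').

P[k] = A[0] + ... + A[k]
P[k] includes A[1] iff k >= 1
Affected indices: 1, 2, ..., 6; delta = -1
  P[1]: -3 + -1 = -4
  P[2]: 4 + -1 = 3
  P[3]: 12 + -1 = 11
  P[4]: 26 + -1 = 25
  P[5]: 26 + -1 = 25
  P[6]: 20 + -1 = 19

Answer: 1:-4 2:3 3:11 4:25 5:25 6:19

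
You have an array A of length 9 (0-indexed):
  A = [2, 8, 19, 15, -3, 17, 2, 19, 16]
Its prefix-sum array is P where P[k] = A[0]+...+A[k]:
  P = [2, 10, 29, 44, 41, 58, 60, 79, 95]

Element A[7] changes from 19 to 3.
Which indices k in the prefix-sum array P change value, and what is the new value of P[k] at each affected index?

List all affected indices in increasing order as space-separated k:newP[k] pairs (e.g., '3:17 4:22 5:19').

P[k] = A[0] + ... + A[k]
P[k] includes A[7] iff k >= 7
Affected indices: 7, 8, ..., 8; delta = -16
  P[7]: 79 + -16 = 63
  P[8]: 95 + -16 = 79

Answer: 7:63 8:79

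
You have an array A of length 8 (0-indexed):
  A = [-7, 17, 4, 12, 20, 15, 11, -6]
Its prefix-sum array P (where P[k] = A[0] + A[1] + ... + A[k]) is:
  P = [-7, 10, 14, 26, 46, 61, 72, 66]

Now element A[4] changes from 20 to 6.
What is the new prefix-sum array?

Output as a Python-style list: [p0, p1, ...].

Change: A[4] 20 -> 6, delta = -14
P[k] for k < 4: unchanged (A[4] not included)
P[k] for k >= 4: shift by delta = -14
  P[0] = -7 + 0 = -7
  P[1] = 10 + 0 = 10
  P[2] = 14 + 0 = 14
  P[3] = 26 + 0 = 26
  P[4] = 46 + -14 = 32
  P[5] = 61 + -14 = 47
  P[6] = 72 + -14 = 58
  P[7] = 66 + -14 = 52

Answer: [-7, 10, 14, 26, 32, 47, 58, 52]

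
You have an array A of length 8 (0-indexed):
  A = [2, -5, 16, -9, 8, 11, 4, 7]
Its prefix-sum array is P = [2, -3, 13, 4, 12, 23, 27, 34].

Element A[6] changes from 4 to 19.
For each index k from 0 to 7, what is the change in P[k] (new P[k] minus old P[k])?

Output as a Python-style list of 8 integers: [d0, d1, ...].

Answer: [0, 0, 0, 0, 0, 0, 15, 15]

Derivation:
Element change: A[6] 4 -> 19, delta = 15
For k < 6: P[k] unchanged, delta_P[k] = 0
For k >= 6: P[k] shifts by exactly 15
Delta array: [0, 0, 0, 0, 0, 0, 15, 15]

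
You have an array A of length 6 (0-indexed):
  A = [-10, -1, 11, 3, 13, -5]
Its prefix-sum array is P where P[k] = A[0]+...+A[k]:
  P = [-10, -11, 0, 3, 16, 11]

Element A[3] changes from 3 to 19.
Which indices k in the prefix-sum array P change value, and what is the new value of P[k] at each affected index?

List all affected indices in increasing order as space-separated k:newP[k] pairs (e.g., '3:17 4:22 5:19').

Answer: 3:19 4:32 5:27

Derivation:
P[k] = A[0] + ... + A[k]
P[k] includes A[3] iff k >= 3
Affected indices: 3, 4, ..., 5; delta = 16
  P[3]: 3 + 16 = 19
  P[4]: 16 + 16 = 32
  P[5]: 11 + 16 = 27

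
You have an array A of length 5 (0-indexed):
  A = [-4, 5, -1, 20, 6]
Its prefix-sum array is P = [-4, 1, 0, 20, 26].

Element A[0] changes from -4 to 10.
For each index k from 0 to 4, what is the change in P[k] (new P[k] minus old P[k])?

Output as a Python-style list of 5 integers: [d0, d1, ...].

Element change: A[0] -4 -> 10, delta = 14
For k < 0: P[k] unchanged, delta_P[k] = 0
For k >= 0: P[k] shifts by exactly 14
Delta array: [14, 14, 14, 14, 14]

Answer: [14, 14, 14, 14, 14]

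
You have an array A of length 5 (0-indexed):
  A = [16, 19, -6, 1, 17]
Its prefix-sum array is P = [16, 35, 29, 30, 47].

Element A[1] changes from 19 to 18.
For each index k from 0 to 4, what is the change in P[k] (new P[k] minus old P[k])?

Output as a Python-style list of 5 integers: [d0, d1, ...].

Answer: [0, -1, -1, -1, -1]

Derivation:
Element change: A[1] 19 -> 18, delta = -1
For k < 1: P[k] unchanged, delta_P[k] = 0
For k >= 1: P[k] shifts by exactly -1
Delta array: [0, -1, -1, -1, -1]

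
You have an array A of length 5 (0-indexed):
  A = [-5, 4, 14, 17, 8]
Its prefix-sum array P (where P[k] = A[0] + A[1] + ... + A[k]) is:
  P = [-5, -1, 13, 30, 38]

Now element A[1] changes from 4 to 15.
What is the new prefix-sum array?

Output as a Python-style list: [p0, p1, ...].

Answer: [-5, 10, 24, 41, 49]

Derivation:
Change: A[1] 4 -> 15, delta = 11
P[k] for k < 1: unchanged (A[1] not included)
P[k] for k >= 1: shift by delta = 11
  P[0] = -5 + 0 = -5
  P[1] = -1 + 11 = 10
  P[2] = 13 + 11 = 24
  P[3] = 30 + 11 = 41
  P[4] = 38 + 11 = 49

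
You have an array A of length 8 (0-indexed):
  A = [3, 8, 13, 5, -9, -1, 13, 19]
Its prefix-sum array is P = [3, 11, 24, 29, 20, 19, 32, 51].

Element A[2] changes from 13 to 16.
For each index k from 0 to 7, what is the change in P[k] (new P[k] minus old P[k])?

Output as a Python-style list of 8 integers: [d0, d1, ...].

Element change: A[2] 13 -> 16, delta = 3
For k < 2: P[k] unchanged, delta_P[k] = 0
For k >= 2: P[k] shifts by exactly 3
Delta array: [0, 0, 3, 3, 3, 3, 3, 3]

Answer: [0, 0, 3, 3, 3, 3, 3, 3]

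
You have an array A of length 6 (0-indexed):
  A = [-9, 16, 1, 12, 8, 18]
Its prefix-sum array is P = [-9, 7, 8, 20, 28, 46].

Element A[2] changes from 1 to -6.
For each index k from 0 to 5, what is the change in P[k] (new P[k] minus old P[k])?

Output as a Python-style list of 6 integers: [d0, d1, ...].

Element change: A[2] 1 -> -6, delta = -7
For k < 2: P[k] unchanged, delta_P[k] = 0
For k >= 2: P[k] shifts by exactly -7
Delta array: [0, 0, -7, -7, -7, -7]

Answer: [0, 0, -7, -7, -7, -7]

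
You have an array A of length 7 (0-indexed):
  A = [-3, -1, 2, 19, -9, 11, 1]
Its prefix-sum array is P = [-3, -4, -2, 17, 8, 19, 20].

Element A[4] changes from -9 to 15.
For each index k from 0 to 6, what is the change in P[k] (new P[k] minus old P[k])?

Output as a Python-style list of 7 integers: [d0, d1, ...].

Answer: [0, 0, 0, 0, 24, 24, 24]

Derivation:
Element change: A[4] -9 -> 15, delta = 24
For k < 4: P[k] unchanged, delta_P[k] = 0
For k >= 4: P[k] shifts by exactly 24
Delta array: [0, 0, 0, 0, 24, 24, 24]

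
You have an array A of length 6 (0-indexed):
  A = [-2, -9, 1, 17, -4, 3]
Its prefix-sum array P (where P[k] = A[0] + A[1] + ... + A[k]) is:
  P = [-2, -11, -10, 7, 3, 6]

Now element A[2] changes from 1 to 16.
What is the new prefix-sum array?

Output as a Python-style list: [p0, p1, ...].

Answer: [-2, -11, 5, 22, 18, 21]

Derivation:
Change: A[2] 1 -> 16, delta = 15
P[k] for k < 2: unchanged (A[2] not included)
P[k] for k >= 2: shift by delta = 15
  P[0] = -2 + 0 = -2
  P[1] = -11 + 0 = -11
  P[2] = -10 + 15 = 5
  P[3] = 7 + 15 = 22
  P[4] = 3 + 15 = 18
  P[5] = 6 + 15 = 21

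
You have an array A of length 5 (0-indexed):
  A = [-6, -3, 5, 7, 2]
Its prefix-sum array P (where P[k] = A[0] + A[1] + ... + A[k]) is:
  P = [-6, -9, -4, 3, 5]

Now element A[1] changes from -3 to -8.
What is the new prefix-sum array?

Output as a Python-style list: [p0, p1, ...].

Answer: [-6, -14, -9, -2, 0]

Derivation:
Change: A[1] -3 -> -8, delta = -5
P[k] for k < 1: unchanged (A[1] not included)
P[k] for k >= 1: shift by delta = -5
  P[0] = -6 + 0 = -6
  P[1] = -9 + -5 = -14
  P[2] = -4 + -5 = -9
  P[3] = 3 + -5 = -2
  P[4] = 5 + -5 = 0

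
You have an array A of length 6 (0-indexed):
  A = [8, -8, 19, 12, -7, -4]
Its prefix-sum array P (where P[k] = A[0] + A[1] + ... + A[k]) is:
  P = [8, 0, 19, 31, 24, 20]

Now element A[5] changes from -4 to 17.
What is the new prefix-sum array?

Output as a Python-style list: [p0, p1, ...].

Answer: [8, 0, 19, 31, 24, 41]

Derivation:
Change: A[5] -4 -> 17, delta = 21
P[k] for k < 5: unchanged (A[5] not included)
P[k] for k >= 5: shift by delta = 21
  P[0] = 8 + 0 = 8
  P[1] = 0 + 0 = 0
  P[2] = 19 + 0 = 19
  P[3] = 31 + 0 = 31
  P[4] = 24 + 0 = 24
  P[5] = 20 + 21 = 41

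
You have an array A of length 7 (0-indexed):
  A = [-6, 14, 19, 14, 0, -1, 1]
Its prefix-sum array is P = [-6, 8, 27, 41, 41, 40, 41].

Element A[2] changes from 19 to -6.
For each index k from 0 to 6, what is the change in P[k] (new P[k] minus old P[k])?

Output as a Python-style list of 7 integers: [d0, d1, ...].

Element change: A[2] 19 -> -6, delta = -25
For k < 2: P[k] unchanged, delta_P[k] = 0
For k >= 2: P[k] shifts by exactly -25
Delta array: [0, 0, -25, -25, -25, -25, -25]

Answer: [0, 0, -25, -25, -25, -25, -25]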